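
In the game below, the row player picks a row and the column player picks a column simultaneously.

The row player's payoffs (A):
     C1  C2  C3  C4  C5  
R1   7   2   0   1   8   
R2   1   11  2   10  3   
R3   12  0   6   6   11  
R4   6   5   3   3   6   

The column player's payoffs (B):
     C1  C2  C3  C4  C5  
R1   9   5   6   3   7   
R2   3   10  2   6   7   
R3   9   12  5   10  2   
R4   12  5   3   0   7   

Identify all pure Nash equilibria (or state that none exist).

Find each player's best response to every opponent strategy; NE are the intersections.
The row player's best responses — vs C1: R3 (payoff 12); vs C2: R2 (payoff 11); vs C3: R3 (payoff 6); vs C4: R2 (payoff 10); vs C5: R3 (payoff 11).
The column player's best responses — vs R1: C1 (payoff 9); vs R2: C2 (payoff 10); vs R3: C2 (payoff 12); vs R4: C1 (payoff 12).
The only mutual best response is (R2, C2); neither player gains by switching there.

(R2, C2)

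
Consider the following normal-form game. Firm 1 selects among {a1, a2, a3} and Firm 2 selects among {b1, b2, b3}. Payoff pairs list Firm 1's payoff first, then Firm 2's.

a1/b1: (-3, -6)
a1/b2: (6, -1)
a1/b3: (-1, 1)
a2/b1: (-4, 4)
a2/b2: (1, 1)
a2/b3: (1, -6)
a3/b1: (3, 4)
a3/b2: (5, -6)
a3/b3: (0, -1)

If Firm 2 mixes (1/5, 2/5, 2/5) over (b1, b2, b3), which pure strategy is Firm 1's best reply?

a3

Compute Firm 1's expected payoff from each pure strategy against the given mix.
a1: (1/5)·(-3) + (2/5)·6 + (2/5)·(-1) = 7/5
a2: (1/5)·(-4) + (2/5)·1 + (2/5)·1 = 0
a3: (1/5)·3 + (2/5)·5 + (2/5)·0 = 13/5
Highest expected payoff is 13/5, from a3.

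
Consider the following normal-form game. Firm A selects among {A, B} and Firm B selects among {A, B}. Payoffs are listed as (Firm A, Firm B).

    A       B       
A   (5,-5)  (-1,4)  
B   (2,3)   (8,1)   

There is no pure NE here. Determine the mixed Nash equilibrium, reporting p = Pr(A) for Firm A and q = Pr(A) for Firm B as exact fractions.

p = 2/11, q = 3/4

Each player's mixing probability is pinned down by making the *other* player indifferent.
Firm B indifferent between A and B: p·(-5) + (1−p)·3 = p·4 + (1−p)·1 ⟹ 3 + (-8)p = 1 + 3p ⟹ p = 2/11.
Firm A indifferent between A and B: q·5 + (1−q)·(-1) = q·2 + (1−q)·8 ⟹ (-1) + 6q = 8 + (-6)q ⟹ q = 3/4.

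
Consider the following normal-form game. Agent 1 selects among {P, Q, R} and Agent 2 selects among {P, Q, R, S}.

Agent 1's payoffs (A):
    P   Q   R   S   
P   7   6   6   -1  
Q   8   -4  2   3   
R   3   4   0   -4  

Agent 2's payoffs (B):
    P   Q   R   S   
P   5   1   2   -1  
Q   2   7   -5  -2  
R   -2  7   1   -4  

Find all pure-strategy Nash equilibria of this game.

None

Check mutual best responses: a cell is a NE iff neither player can gain by unilaterally deviating.
Agent 1's best responses — vs P: Q (payoff 8); vs Q: P (payoff 6); vs R: P (payoff 6); vs S: Q (payoff 3).
Agent 2's best responses — vs P: P (payoff 5); vs Q: Q (payoff 7); vs R: Q (payoff 7).
No cell has both players best-responding. For instance, Agent 1's best reply to S is Q, but against Q Agent 2 prefers Q over S.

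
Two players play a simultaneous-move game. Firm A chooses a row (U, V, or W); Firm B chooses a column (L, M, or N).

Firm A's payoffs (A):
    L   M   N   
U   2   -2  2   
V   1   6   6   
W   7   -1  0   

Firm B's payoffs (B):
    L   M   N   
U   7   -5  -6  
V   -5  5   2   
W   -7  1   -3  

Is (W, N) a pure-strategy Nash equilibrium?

No

Holding Firm B at N: Firm A gets 0 from W but could get 6 by switching to V. Firm A has a profitable deviation.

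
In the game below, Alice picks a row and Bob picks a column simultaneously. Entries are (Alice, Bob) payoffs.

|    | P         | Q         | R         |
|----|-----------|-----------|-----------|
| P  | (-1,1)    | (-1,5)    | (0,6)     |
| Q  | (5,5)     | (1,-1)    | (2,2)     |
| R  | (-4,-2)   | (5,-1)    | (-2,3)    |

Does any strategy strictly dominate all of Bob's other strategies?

No strictly dominant strategy

Check whether one of Bob's strategies beats all alternatives regardless of what the opponent does.
P is not dominant: against P, Q gives 5 > 1.
Q is not dominant: against P, R gives 6 > 5.
R is not dominant: against Q, P gives 5 > 2.
No single strategy is best against every opponent action.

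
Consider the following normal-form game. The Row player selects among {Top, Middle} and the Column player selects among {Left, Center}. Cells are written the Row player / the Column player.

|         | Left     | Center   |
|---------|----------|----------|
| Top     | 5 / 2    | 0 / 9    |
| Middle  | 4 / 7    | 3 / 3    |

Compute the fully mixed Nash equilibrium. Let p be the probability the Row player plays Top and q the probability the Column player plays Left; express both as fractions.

Each player's mixing probability is pinned down by making the *other* player indifferent.
The Column player indifferent between Left and Center: p·2 + (1−p)·7 = p·9 + (1−p)·3 ⟹ 7 + (-5)p = 3 + 6p ⟹ p = 4/11.
The Row player indifferent between Top and Middle: q·5 + (1−q)·0 = q·4 + (1−q)·3 ⟹ 0 + 5q = 3 + 1q ⟹ q = 3/4.

p = 4/11, q = 3/4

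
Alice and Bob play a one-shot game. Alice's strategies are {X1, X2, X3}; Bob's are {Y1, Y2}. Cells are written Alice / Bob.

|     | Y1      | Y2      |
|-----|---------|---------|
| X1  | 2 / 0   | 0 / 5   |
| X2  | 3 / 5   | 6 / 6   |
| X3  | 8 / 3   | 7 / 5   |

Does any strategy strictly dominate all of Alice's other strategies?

X3

A strategy is strictly dominant if it gives Alice a strictly higher payoff than every other strategy, against every choice by the opponent.
X3 strictly dominates: vs Y1: 8 > each of {2, 3}; vs Y2: 7 > each of {0, 6}.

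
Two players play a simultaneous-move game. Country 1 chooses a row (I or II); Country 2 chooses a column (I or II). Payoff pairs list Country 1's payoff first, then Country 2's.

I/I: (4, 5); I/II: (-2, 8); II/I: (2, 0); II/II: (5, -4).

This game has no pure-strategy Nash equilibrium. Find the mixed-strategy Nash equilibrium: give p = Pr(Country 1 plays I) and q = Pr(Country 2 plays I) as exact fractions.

Each player's mixing probability is pinned down by making the *other* player indifferent.
Country 2 indifferent between I and II: p·5 + (1−p)·0 = p·8 + (1−p)·(-4) ⟹ 0 + 5p = (-4) + 12p ⟹ p = 4/7.
Country 1 indifferent between I and II: q·4 + (1−q)·(-2) = q·2 + (1−q)·5 ⟹ (-2) + 6q = 5 + (-3)q ⟹ q = 7/9.

p = 4/7, q = 7/9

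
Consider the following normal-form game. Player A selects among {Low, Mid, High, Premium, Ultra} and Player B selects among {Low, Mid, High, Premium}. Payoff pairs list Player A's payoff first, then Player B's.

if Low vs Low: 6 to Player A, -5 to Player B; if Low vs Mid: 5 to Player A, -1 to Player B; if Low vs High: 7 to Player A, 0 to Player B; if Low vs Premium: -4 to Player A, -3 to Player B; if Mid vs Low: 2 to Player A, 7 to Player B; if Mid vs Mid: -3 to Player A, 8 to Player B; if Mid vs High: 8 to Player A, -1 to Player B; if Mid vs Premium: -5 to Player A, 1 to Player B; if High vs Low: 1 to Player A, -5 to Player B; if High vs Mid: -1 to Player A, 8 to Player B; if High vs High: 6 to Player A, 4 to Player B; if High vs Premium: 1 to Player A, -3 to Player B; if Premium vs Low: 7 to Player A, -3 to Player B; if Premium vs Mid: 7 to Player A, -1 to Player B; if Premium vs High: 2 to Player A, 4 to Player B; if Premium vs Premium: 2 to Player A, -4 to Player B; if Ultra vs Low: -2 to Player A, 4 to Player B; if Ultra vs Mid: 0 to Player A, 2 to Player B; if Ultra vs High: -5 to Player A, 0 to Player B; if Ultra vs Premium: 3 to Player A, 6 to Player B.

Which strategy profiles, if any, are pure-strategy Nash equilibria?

(Ultra, Premium)

A profile is a Nash equilibrium when each player is best-responding to the other.
Player A's best responses — vs Low: Premium (payoff 7); vs Mid: Premium (payoff 7); vs High: Mid (payoff 8); vs Premium: Ultra (payoff 3).
Player B's best responses — vs Low: High (payoff 0); vs Mid: Mid (payoff 8); vs High: Mid (payoff 8); vs Premium: High (payoff 4); vs Ultra: Premium (payoff 6).
The only mutual best response is (Ultra, Premium); neither player gains by switching there.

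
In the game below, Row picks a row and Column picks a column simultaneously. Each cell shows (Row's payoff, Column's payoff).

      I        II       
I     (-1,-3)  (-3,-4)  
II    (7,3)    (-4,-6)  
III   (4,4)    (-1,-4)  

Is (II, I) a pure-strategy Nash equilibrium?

Holding Column at I: Row gets 7 from II, versus -1 from I, 4 from III. No profitable deviation for Row.
Holding Row at II: Column gets 3 from I, versus -6 from II. No profitable deviation for Column either.

Yes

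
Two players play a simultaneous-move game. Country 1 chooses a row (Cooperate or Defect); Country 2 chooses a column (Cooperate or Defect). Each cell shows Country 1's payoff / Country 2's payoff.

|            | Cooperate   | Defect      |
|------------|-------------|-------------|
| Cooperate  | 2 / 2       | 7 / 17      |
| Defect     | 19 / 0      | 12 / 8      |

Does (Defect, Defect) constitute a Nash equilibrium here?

Yes

Holding Country 2 at Defect: Country 1 gets 12 from Defect, versus 7 from Cooperate. No profitable deviation for Country 1.
Holding Country 1 at Defect: Country 2 gets 8 from Defect, versus 0 from Cooperate. No profitable deviation for Country 2 either.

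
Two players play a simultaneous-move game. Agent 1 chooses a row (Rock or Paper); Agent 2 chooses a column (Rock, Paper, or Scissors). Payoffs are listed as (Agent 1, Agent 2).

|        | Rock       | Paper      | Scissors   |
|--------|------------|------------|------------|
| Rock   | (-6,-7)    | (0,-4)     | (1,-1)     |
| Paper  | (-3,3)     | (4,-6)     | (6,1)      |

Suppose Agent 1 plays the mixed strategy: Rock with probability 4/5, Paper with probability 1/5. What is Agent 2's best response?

Agent 2's best reply maximizes expected payoff against the mix.
Rock: (4/5)·(-7) + (1/5)·3 = -5
Paper: (4/5)·(-4) + (1/5)·(-6) = -22/5
Scissors: (4/5)·(-1) + (1/5)·1 = -3/5
Highest expected payoff is -3/5, from Scissors.

Scissors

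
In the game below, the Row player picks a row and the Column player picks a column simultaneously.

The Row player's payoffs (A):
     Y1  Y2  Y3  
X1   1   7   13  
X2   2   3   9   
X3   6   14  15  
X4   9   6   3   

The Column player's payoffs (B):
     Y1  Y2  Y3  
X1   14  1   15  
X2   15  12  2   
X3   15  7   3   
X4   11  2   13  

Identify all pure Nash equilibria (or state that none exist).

Check mutual best responses: a cell is a NE iff neither player can gain by unilaterally deviating.
The Row player's best responses — vs Y1: X4 (payoff 9); vs Y2: X3 (payoff 14); vs Y3: X3 (payoff 15).
The Column player's best responses — vs X1: Y3 (payoff 15); vs X2: Y1 (payoff 15); vs X3: Y1 (payoff 15); vs X4: Y3 (payoff 13).
No cell has both players best-responding. For instance, the Row player's best reply to Y1 is X4, but against X4 the Column player prefers Y3 over Y1.

None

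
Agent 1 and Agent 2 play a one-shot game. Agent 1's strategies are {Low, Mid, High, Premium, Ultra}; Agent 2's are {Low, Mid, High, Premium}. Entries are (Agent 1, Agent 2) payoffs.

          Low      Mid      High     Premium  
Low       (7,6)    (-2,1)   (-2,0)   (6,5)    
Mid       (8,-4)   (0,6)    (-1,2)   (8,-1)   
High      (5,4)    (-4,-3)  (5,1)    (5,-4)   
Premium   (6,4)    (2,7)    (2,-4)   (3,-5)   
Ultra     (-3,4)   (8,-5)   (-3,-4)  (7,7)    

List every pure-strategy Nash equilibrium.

Find each player's best response to every opponent strategy; NE are the intersections.
Agent 1's best responses — vs Low: Mid (payoff 8); vs Mid: Ultra (payoff 8); vs High: High (payoff 5); vs Premium: Mid (payoff 8).
Agent 2's best responses — vs Low: Low (payoff 6); vs Mid: Mid (payoff 6); vs High: Low (payoff 4); vs Premium: Mid (payoff 7); vs Ultra: Premium (payoff 7).
No cell has both players best-responding. For instance, Agent 1's best reply to High is High, but against High Agent 2 prefers Low over High.

No pure-strategy Nash equilibrium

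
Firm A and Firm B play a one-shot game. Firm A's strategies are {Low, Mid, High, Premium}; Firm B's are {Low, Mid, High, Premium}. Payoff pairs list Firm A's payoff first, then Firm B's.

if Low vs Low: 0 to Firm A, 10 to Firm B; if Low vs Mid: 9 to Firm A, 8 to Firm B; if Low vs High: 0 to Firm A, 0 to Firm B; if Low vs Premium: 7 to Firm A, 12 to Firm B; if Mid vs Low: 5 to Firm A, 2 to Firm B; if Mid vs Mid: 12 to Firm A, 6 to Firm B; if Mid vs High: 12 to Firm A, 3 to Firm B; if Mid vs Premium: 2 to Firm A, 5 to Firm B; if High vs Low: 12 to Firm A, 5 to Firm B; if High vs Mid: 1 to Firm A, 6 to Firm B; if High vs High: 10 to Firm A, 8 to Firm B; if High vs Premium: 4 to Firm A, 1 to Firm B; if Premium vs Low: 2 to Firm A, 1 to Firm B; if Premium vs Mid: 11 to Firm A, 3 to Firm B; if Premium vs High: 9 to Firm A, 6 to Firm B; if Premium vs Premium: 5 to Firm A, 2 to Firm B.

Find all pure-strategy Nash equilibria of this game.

(Low, Premium) and (Mid, Mid)

A profile is a Nash equilibrium when each player is best-responding to the other.
Firm A's best responses — vs Low: High (payoff 12); vs Mid: Mid (payoff 12); vs High: Mid (payoff 12); vs Premium: Low (payoff 7).
Firm B's best responses — vs Low: Premium (payoff 12); vs Mid: Mid (payoff 6); vs High: High (payoff 8); vs Premium: High (payoff 6).
Mutual best responses occur at (Low, Premium) and (Mid, Mid); at each, neither player gains by switching.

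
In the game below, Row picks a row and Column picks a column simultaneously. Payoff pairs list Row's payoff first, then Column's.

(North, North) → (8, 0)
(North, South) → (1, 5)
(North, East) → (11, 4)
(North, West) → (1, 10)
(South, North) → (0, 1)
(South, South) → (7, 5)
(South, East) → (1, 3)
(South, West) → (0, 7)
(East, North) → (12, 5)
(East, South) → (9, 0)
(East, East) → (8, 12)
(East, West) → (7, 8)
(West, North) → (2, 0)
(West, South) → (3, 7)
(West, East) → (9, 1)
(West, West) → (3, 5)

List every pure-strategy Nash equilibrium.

No pure-strategy Nash equilibrium

A profile is a Nash equilibrium when each player is best-responding to the other.
Row's best responses — vs North: East (payoff 12); vs South: East (payoff 9); vs East: North (payoff 11); vs West: East (payoff 7).
Column's best responses — vs North: West (payoff 10); vs South: West (payoff 7); vs East: East (payoff 12); vs West: South (payoff 7).
No cell has both players best-responding. For instance, Row's best reply to North is East, but against East Column prefers East over North.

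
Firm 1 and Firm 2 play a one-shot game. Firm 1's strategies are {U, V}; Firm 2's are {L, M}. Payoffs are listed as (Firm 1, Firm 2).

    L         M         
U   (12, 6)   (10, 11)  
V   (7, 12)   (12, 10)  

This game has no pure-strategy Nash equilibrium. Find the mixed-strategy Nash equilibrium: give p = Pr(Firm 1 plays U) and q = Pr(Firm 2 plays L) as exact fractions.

p = 2/7, q = 2/7

Each player's mixing probability is pinned down by making the *other* player indifferent.
Firm 2 indifferent between L and M: p·6 + (1−p)·12 = p·11 + (1−p)·10 ⟹ 12 + (-6)p = 10 + 1p ⟹ p = 2/7.
Firm 1 indifferent between U and V: q·12 + (1−q)·10 = q·7 + (1−q)·12 ⟹ 10 + 2q = 12 + (-5)q ⟹ q = 2/7.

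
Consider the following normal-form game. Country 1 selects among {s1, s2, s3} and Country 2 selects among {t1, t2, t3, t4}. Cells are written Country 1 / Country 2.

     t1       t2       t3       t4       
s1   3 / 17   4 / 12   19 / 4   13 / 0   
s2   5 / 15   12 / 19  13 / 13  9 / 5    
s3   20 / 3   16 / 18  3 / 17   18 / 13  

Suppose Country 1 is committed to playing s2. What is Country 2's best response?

t2

With Country 1 fixed at s2, Country 2's payoffs are: t1 → 15, t2 → 19, t3 → 13, t4 → 5.
The maximum is 19, achieved by t2.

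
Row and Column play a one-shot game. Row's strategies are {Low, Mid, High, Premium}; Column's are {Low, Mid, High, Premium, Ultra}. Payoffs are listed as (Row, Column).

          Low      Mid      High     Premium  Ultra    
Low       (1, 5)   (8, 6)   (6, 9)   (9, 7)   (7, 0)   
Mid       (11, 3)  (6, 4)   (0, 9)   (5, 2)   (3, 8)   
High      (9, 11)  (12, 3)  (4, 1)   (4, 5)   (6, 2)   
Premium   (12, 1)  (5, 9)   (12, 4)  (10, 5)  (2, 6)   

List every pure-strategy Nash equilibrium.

Find each player's best response to every opponent strategy; NE are the intersections.
Row's best responses — vs Low: Premium (payoff 12); vs Mid: High (payoff 12); vs High: Premium (payoff 12); vs Premium: Premium (payoff 10); vs Ultra: Low (payoff 7).
Column's best responses — vs Low: High (payoff 9); vs Mid: High (payoff 9); vs High: Low (payoff 11); vs Premium: Mid (payoff 9).
No cell has both players best-responding. For instance, Row's best reply to Premium is Premium, but against Premium Column prefers Mid over Premium.

There is no pure-strategy Nash equilibrium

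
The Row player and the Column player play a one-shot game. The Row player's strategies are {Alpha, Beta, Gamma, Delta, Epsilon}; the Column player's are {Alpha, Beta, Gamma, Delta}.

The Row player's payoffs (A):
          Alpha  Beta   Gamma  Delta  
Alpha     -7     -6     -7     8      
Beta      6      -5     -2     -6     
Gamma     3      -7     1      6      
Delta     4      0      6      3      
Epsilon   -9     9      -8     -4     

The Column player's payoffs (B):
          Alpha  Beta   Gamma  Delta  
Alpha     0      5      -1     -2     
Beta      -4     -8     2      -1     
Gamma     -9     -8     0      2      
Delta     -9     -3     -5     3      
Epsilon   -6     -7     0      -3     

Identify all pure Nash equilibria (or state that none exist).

Check mutual best responses: a cell is a NE iff neither player can gain by unilaterally deviating.
The Row player's best responses — vs Alpha: Beta (payoff 6); vs Beta: Epsilon (payoff 9); vs Gamma: Delta (payoff 6); vs Delta: Alpha (payoff 8).
The Column player's best responses — vs Alpha: Beta (payoff 5); vs Beta: Gamma (payoff 2); vs Gamma: Delta (payoff 2); vs Delta: Delta (payoff 3); vs Epsilon: Gamma (payoff 0).
No cell has both players best-responding. For instance, the Row player's best reply to Alpha is Beta, but against Beta the Column player prefers Gamma over Alpha.

None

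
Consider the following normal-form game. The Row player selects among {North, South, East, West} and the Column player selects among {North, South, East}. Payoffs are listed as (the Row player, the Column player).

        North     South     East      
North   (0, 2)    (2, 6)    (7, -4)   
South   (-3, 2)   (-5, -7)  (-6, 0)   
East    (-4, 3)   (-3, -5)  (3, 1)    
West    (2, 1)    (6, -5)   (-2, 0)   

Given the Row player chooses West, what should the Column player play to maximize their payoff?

North

With the Row player fixed at West, the Column player's payoffs are: North → 1, South → -5, East → 0.
The maximum is 1, achieved by North.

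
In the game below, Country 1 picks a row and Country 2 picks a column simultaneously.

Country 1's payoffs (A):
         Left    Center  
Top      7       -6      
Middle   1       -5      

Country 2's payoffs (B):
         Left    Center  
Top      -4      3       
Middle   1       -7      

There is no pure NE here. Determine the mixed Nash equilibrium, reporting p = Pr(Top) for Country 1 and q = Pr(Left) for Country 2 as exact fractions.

p = 8/15, q = 1/7

Each player's mixing probability is pinned down by making the *other* player indifferent.
Country 2 indifferent between Left and Center: p·(-4) + (1−p)·1 = p·3 + (1−p)·(-7) ⟹ 1 + (-5)p = (-7) + 10p ⟹ p = 8/15.
Country 1 indifferent between Top and Middle: q·7 + (1−q)·(-6) = q·1 + (1−q)·(-5) ⟹ (-6) + 13q = (-5) + 6q ⟹ q = 1/7.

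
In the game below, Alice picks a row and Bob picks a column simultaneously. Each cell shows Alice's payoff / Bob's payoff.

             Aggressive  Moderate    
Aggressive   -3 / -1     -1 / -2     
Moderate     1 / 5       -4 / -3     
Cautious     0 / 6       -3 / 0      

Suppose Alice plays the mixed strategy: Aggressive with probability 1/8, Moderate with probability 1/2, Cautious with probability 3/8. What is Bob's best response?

Aggressive

Compute Bob's expected payoff from each pure strategy against the given mix.
Aggressive: (1/8)·(-1) + (1/2)·5 + (3/8)·6 = 37/8
Moderate: (1/8)·(-2) + (1/2)·(-3) + (3/8)·0 = -7/4
Highest expected payoff is 37/8, from Aggressive.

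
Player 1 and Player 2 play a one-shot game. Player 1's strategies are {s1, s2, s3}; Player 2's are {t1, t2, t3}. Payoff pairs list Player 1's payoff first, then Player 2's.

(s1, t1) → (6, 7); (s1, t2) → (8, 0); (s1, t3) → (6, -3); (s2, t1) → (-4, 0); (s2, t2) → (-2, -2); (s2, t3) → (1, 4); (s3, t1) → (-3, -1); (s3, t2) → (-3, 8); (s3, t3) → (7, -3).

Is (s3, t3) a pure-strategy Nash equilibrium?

Holding Player 2 at t3: Player 1 gets 7 from s3, versus 6 from s1, 1 from s2. No profitable deviation for Player 1.
Holding Player 1 at s3: Player 2 gets -3 from t3 but could get 8 by switching to t2. Player 2 has a profitable deviation.

No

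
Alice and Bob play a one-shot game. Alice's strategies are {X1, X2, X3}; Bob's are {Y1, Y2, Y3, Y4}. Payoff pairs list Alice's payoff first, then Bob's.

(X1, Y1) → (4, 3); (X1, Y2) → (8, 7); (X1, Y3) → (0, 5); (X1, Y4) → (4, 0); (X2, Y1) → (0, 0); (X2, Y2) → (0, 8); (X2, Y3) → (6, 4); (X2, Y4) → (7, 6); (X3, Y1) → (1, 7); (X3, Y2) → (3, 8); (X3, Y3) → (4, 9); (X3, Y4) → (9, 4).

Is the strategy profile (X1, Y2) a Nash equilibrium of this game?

Yes

Holding Bob at Y2: Alice gets 8 from X1, versus 0 from X2, 3 from X3. No profitable deviation for Alice.
Holding Alice at X1: Bob gets 7 from Y2, versus 3 from Y1, 5 from Y3, 0 from Y4. No profitable deviation for Bob either.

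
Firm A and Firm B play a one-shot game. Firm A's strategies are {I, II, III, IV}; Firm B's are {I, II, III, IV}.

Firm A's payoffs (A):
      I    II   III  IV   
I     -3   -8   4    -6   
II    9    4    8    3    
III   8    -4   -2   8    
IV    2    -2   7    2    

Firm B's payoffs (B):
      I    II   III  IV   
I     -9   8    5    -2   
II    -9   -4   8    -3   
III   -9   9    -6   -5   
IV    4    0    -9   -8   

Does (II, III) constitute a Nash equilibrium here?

Holding Firm B at III: Firm A gets 8 from II, versus 4 from I, -2 from III, 7 from IV. No profitable deviation for Firm A.
Holding Firm A at II: Firm B gets 8 from III, versus -9 from I, -4 from II, -3 from IV. No profitable deviation for Firm B either.

Yes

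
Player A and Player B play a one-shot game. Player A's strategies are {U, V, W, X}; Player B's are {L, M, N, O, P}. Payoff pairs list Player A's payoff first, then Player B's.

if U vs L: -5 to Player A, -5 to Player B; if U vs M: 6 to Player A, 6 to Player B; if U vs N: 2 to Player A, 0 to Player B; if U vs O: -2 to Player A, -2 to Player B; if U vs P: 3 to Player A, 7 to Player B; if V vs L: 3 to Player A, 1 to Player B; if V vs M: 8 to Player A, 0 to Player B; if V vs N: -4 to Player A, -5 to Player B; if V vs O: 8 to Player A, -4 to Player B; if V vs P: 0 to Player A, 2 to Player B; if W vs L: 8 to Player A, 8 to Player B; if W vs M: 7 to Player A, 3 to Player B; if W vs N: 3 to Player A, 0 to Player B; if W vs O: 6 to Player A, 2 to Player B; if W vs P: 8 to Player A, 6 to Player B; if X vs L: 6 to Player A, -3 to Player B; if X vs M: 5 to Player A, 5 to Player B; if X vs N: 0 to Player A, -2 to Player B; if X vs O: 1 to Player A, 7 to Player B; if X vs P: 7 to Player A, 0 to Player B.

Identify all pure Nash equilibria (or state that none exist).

(W, L)

Find each player's best response to every opponent strategy; NE are the intersections.
Player A's best responses — vs L: W (payoff 8); vs M: V (payoff 8); vs N: W (payoff 3); vs O: V (payoff 8); vs P: W (payoff 8).
Player B's best responses — vs U: P (payoff 7); vs V: P (payoff 2); vs W: L (payoff 8); vs X: O (payoff 7).
The only mutual best response is (W, L); neither player gains by switching there.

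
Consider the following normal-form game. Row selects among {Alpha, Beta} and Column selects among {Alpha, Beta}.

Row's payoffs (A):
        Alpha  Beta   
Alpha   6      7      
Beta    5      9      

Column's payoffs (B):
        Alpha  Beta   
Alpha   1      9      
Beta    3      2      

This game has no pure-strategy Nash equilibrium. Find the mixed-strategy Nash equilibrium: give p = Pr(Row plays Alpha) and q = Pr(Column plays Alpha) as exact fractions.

Each player's mixing probability is pinned down by making the *other* player indifferent.
Column indifferent between Alpha and Beta: p·1 + (1−p)·3 = p·9 + (1−p)·2 ⟹ 3 + (-2)p = 2 + 7p ⟹ p = 1/9.
Row indifferent between Alpha and Beta: q·6 + (1−q)·7 = q·5 + (1−q)·9 ⟹ 7 + (-1)q = 9 + (-4)q ⟹ q = 2/3.

p = 1/9, q = 2/3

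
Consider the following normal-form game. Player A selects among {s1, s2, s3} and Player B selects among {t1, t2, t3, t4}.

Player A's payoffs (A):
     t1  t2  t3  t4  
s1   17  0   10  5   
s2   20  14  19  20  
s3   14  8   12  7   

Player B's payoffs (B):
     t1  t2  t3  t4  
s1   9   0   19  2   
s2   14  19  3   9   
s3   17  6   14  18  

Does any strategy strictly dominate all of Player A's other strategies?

s2

Check whether one of Player A's strategies beats all alternatives regardless of what the opponent does.
s2 strictly dominates: vs t1: 20 > each of {17, 14}; vs t2: 14 > each of {0, 8}; vs t3: 19 > each of {10, 12}; vs t4: 20 > each of {5, 7}.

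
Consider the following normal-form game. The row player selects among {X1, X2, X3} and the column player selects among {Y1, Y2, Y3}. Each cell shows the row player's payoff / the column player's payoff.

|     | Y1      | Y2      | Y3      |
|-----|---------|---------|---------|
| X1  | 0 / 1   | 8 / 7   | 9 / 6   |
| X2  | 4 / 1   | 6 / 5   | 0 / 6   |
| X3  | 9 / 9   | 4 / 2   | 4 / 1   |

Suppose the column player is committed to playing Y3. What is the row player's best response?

X1

With the column player fixed at Y3, the row player's payoffs are: X1 → 9, X2 → 0, X3 → 4.
The maximum is 9, achieved by X1.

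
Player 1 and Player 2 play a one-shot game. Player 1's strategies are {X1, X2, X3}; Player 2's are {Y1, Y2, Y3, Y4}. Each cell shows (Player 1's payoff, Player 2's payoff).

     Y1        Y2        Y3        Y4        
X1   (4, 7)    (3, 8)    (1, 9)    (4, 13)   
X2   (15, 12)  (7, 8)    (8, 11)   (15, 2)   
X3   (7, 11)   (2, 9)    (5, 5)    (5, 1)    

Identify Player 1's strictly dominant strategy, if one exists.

X2

A strategy is strictly dominant if it gives Player 1 a strictly higher payoff than every other strategy, against every choice by the opponent.
X2 strictly dominates: vs Y1: 15 > each of {4, 7}; vs Y2: 7 > each of {3, 2}; vs Y3: 8 > each of {1, 5}; vs Y4: 15 > each of {4, 5}.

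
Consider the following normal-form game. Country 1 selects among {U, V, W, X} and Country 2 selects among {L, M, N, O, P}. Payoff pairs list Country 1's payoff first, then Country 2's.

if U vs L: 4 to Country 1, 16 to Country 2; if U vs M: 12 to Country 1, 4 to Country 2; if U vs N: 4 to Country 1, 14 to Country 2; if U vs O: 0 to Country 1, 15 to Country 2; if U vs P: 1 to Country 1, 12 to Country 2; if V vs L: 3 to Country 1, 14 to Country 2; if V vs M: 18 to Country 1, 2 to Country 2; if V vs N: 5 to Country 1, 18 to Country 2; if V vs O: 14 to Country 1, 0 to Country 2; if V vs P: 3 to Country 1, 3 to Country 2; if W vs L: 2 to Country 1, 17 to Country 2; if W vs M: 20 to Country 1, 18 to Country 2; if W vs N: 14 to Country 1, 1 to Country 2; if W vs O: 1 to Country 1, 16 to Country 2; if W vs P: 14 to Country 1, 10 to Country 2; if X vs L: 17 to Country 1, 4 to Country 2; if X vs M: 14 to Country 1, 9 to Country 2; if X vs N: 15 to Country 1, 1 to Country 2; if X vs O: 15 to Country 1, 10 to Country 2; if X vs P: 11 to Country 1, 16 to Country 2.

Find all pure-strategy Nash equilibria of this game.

A profile is a Nash equilibrium when each player is best-responding to the other.
Country 1's best responses — vs L: X (payoff 17); vs M: W (payoff 20); vs N: X (payoff 15); vs O: X (payoff 15); vs P: W (payoff 14).
Country 2's best responses — vs U: L (payoff 16); vs V: N (payoff 18); vs W: M (payoff 18); vs X: P (payoff 16).
The only mutual best response is (W, M); neither player gains by switching there.

(W, M)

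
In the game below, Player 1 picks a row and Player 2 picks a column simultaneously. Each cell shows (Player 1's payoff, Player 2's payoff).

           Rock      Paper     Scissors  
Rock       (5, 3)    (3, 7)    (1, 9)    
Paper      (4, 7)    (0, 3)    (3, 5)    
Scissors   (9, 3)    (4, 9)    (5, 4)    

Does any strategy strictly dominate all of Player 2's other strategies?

None

Check whether one of Player 2's strategies beats all alternatives regardless of what the opponent does.
Rock is not dominant: against Rock, Paper gives 7 > 3.
Paper is not dominant: against Rock, Scissors gives 9 > 7.
Scissors is not dominant: against Paper, Rock gives 7 > 5.
No single strategy is best against every opponent action.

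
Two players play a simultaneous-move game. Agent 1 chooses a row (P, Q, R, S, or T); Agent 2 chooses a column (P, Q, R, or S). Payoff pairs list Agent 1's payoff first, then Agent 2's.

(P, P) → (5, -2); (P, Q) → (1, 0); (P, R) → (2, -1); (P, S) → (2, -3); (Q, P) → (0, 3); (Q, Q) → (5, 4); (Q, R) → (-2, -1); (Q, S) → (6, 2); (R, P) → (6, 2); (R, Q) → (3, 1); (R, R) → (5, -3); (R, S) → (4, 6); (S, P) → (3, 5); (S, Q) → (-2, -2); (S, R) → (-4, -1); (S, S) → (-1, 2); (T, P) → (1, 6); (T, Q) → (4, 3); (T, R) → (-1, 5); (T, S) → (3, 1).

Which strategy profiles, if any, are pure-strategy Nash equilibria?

Find each player's best response to every opponent strategy; NE are the intersections.
Agent 1's best responses — vs P: R (payoff 6); vs Q: Q (payoff 5); vs R: R (payoff 5); vs S: Q (payoff 6).
Agent 2's best responses — vs P: Q (payoff 0); vs Q: Q (payoff 4); vs R: S (payoff 6); vs S: P (payoff 5); vs T: P (payoff 6).
The only mutual best response is (Q, Q); neither player gains by switching there.

(Q, Q)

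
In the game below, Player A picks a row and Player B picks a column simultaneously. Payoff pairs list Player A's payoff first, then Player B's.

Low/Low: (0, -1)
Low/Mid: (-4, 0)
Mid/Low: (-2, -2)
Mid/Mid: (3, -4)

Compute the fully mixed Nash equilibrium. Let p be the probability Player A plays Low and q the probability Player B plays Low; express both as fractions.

Each player's mixing probability is pinned down by making the *other* player indifferent.
Player B indifferent between Low and Mid: p·(-1) + (1−p)·(-2) = p·0 + (1−p)·(-4) ⟹ (-2) + 1p = (-4) + 4p ⟹ p = 2/3.
Player A indifferent between Low and Mid: q·0 + (1−q)·(-4) = q·(-2) + (1−q)·3 ⟹ (-4) + 4q = 3 + (-5)q ⟹ q = 7/9.

p = 2/3, q = 7/9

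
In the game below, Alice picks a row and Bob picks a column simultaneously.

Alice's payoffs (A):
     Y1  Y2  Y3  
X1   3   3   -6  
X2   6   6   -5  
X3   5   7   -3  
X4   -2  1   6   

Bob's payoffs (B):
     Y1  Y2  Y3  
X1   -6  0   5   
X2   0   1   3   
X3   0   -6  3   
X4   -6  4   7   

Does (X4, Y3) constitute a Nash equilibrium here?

Yes

Holding Bob at Y3: Alice gets 6 from X4, versus -6 from X1, -5 from X2, -3 from X3. No profitable deviation for Alice.
Holding Alice at X4: Bob gets 7 from Y3, versus -6 from Y1, 4 from Y2. No profitable deviation for Bob either.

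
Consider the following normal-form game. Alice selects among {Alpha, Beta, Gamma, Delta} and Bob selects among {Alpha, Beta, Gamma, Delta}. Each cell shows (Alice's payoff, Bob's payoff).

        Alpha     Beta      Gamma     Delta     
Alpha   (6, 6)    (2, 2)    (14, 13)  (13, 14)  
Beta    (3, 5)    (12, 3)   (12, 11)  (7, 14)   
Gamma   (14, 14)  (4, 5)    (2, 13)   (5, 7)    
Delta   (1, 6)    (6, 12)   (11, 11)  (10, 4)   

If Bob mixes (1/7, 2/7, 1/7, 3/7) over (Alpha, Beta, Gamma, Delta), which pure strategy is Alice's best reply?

Alice's best reply maximizes expected payoff against the mix.
Alpha: (1/7)·6 + (2/7)·2 + (1/7)·14 + (3/7)·13 = 9
Beta: (1/7)·3 + (2/7)·12 + (1/7)·12 + (3/7)·7 = 60/7
Gamma: (1/7)·14 + (2/7)·4 + (1/7)·2 + (3/7)·5 = 39/7
Delta: (1/7)·1 + (2/7)·6 + (1/7)·11 + (3/7)·10 = 54/7
Highest expected payoff is 9, from Alpha.

Alpha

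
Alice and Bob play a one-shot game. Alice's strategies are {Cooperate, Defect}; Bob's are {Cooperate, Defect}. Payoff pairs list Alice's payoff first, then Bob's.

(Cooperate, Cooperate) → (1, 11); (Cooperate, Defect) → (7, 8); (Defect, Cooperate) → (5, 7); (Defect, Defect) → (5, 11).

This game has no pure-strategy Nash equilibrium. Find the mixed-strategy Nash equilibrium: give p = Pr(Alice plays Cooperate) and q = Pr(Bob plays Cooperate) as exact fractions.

In a mixed NE each player is indifferent between their pure strategies, so the opponent's mix sets the indifference.
Bob indifferent between Cooperate and Defect: p·11 + (1−p)·7 = p·8 + (1−p)·11 ⟹ 7 + 4p = 11 + (-3)p ⟹ p = 4/7.
Alice indifferent between Cooperate and Defect: q·1 + (1−q)·7 = q·5 + (1−q)·5 ⟹ 7 + (-6)q = 5 + 0q ⟹ q = 1/3.

p = 4/7, q = 1/3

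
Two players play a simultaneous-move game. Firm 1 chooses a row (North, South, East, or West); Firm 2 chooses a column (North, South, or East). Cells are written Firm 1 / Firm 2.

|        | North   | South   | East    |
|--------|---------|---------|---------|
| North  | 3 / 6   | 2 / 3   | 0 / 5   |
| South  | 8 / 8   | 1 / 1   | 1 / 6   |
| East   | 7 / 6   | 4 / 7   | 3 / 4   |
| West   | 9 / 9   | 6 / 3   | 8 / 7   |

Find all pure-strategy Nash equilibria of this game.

Find each player's best response to every opponent strategy; NE are the intersections.
Firm 1's best responses — vs North: West (payoff 9); vs South: West (payoff 6); vs East: West (payoff 8).
Firm 2's best responses — vs North: North (payoff 6); vs South: North (payoff 8); vs East: South (payoff 7); vs West: North (payoff 9).
The only mutual best response is (West, North); neither player gains by switching there.

(West, North)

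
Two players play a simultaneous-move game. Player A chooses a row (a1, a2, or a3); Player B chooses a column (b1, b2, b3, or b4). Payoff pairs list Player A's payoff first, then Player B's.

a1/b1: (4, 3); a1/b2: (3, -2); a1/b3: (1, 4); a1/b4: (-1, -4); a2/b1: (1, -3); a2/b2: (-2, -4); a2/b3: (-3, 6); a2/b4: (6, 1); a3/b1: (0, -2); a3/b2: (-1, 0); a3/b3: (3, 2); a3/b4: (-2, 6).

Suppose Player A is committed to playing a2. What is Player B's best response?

With Player A fixed at a2, Player B's payoffs are: b1 → -3, b2 → -4, b3 → 6, b4 → 1.
The maximum is 6, achieved by b3.

b3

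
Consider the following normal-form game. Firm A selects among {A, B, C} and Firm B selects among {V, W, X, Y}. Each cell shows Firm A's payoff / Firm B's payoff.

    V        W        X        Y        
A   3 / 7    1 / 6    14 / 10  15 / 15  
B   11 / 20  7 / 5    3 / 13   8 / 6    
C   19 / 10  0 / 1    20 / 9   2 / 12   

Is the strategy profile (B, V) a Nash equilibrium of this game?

Holding Firm B at V: Firm A gets 11 from B but could get 19 by switching to C. Firm A has a profitable deviation.

No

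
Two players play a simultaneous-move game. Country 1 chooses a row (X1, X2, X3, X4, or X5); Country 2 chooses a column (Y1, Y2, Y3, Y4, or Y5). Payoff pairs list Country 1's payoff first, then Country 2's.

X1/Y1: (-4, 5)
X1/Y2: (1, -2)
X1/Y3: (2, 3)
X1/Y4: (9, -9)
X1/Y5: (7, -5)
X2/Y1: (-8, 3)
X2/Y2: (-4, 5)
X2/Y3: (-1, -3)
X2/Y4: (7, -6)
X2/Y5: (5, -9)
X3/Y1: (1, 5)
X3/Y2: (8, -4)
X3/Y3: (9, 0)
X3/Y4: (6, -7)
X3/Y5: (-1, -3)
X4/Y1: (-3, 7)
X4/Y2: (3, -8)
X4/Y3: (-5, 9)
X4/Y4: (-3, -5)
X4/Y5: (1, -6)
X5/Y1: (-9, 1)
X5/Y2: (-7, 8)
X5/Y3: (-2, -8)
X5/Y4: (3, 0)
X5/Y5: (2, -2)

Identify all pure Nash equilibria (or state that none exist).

(X3, Y1)

Check mutual best responses: a cell is a NE iff neither player can gain by unilaterally deviating.
Country 1's best responses — vs Y1: X3 (payoff 1); vs Y2: X3 (payoff 8); vs Y3: X3 (payoff 9); vs Y4: X1 (payoff 9); vs Y5: X1 (payoff 7).
Country 2's best responses — vs X1: Y1 (payoff 5); vs X2: Y2 (payoff 5); vs X3: Y1 (payoff 5); vs X4: Y3 (payoff 9); vs X5: Y2 (payoff 8).
The only mutual best response is (X3, Y1); neither player gains by switching there.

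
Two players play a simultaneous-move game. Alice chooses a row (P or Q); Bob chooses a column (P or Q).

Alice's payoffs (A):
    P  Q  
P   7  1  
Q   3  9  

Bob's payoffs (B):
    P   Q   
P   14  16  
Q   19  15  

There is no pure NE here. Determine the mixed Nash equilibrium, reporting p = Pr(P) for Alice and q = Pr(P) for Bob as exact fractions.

p = 2/3, q = 2/3

Each player's mixing probability is pinned down by making the *other* player indifferent.
Bob indifferent between P and Q: p·14 + (1−p)·19 = p·16 + (1−p)·15 ⟹ 19 + (-5)p = 15 + 1p ⟹ p = 2/3.
Alice indifferent between P and Q: q·7 + (1−q)·1 = q·3 + (1−q)·9 ⟹ 1 + 6q = 9 + (-6)q ⟹ q = 2/3.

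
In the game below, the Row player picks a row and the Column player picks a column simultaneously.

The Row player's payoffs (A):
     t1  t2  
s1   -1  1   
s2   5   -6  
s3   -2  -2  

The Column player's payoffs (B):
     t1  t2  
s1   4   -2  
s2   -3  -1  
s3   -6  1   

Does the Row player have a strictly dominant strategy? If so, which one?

Check whether one of the Row player's strategies beats all alternatives regardless of what the opponent does.
s1 is not dominant: against t1, s2 gives 5 > -1.
s2 is not dominant: against t2, s1 gives 1 > -6.
s3 is not dominant: against t1, s1 gives -1 > -2.
No single strategy is best against every opponent action.

No strictly dominant strategy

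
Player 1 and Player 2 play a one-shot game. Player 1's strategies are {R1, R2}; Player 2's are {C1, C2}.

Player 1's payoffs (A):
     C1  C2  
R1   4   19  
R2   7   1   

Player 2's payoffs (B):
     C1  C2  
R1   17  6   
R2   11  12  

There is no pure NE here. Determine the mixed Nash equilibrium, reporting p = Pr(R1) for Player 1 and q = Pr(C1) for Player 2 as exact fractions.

p = 1/12, q = 6/7

Each player's mixing probability is pinned down by making the *other* player indifferent.
Player 2 indifferent between C1 and C2: p·17 + (1−p)·11 = p·6 + (1−p)·12 ⟹ 11 + 6p = 12 + (-6)p ⟹ p = 1/12.
Player 1 indifferent between R1 and R2: q·4 + (1−q)·19 = q·7 + (1−q)·1 ⟹ 19 + (-15)q = 1 + 6q ⟹ q = 6/7.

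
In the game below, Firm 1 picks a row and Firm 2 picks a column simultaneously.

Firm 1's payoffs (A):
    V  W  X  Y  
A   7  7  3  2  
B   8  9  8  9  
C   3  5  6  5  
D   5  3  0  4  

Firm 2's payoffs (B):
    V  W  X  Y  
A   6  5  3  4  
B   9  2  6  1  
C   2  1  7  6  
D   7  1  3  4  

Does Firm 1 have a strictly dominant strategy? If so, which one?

B

A strategy is strictly dominant if it gives Firm 1 a strictly higher payoff than every other strategy, against every choice by the opponent.
B strictly dominates: vs V: 8 > each of {7, 3, 5}; vs W: 9 > each of {7, 5, 3}; vs X: 8 > each of {3, 6, 0}; vs Y: 9 > each of {2, 5, 4}.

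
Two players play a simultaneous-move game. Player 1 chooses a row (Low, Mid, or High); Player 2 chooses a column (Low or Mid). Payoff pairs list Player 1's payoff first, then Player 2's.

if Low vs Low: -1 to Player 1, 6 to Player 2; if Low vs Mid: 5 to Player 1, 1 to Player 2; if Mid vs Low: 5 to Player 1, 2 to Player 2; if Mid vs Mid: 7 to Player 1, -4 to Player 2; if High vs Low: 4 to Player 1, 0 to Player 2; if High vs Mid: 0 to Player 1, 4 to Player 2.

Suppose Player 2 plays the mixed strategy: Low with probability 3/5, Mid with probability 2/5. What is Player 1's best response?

Mid

Player 1's best reply maximizes expected payoff against the mix.
Low: (3/5)·(-1) + (2/5)·5 = 7/5
Mid: (3/5)·5 + (2/5)·7 = 29/5
High: (3/5)·4 + (2/5)·0 = 12/5
Highest expected payoff is 29/5, from Mid.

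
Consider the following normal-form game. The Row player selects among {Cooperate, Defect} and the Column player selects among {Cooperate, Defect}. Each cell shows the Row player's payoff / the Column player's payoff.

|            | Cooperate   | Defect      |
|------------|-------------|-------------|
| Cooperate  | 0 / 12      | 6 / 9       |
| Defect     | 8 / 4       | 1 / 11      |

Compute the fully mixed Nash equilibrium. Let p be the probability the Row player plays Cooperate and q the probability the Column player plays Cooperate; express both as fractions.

p = 7/10, q = 5/13

In a mixed NE each player is indifferent between their pure strategies, so the opponent's mix sets the indifference.
The Column player indifferent between Cooperate and Defect: p·12 + (1−p)·4 = p·9 + (1−p)·11 ⟹ 4 + 8p = 11 + (-2)p ⟹ p = 7/10.
The Row player indifferent between Cooperate and Defect: q·0 + (1−q)·6 = q·8 + (1−q)·1 ⟹ 6 + (-6)q = 1 + 7q ⟹ q = 5/13.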